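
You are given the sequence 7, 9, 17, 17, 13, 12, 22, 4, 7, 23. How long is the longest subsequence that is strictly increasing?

5

Track the smallest tail for each achievable length (strict):
7 → extends → [7]
9 → extends → [7, 9]
17 → extends → [7, 9, 17]
17 → already a tail → [7, 9, 17]
13 → replaces 17 → [7, 9, 13]
12 → replaces 13 → [7, 9, 12]
22 → extends → [7, 9, 12, 22]
4 → replaces 7 → [4, 9, 12, 22]
7 → replaces 9 → [4, 7, 12, 22]
23 → extends → [4, 7, 12, 22, 23]
Five tails, so the longest strictly increasing subsequence has length 5 (e.g. 7, 9, 17, 22, 23).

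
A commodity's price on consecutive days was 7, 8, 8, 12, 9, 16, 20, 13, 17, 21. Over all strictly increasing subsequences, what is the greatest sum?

Let S[i] be the best sum of a strictly increasing subsequence ending at i:
i:      1  2  3  4  5  6  7  8  9 10
a[i]:   7  8  8 12  9 16 20 13 17 21
S:      7 15 15 27 24 43 63 40 60 84
Maximum is 84 (e.g. 7 + 8 + 12 + 16 + 20 + 21).

84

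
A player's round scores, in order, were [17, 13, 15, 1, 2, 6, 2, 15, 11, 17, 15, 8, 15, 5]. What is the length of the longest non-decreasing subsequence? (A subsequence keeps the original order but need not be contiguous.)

6

Let dp[i] be the length of the longest such subsequence ending at index i:
i:      1  2  3  4  5  6  7  8  9 10 11 12 13 14
a[i]:  17 13 15  1  2  6  2 15 11 17 15  8 15  5
dp:     1  1  2  1  2  3  3  4  4  5  5  4  6  4
Maximum dp value is 6.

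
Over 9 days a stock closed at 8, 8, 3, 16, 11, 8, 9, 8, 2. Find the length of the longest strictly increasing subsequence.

Let dp[i] be the length of the longest such subsequence ending at index i:
i:      1  2  3  4  5  6  7  8  9
a[i]:   8  8  3 16 11  8  9  8  2
dp:     1  1  1  2  2  2  3  2  1
Maximum dp value is 3.

3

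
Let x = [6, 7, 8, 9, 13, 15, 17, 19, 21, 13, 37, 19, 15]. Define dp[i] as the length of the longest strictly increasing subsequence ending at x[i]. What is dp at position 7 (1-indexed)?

7

dp[i] = 1 + max{dp[j] : j<i, x[j]<x[i]} (or 1 if no such j):
i:      1  2  3  4  5  6  7  8  9 10 11 12 13
x[i]:   6  7  8  9 13 15 17 19 21 13 37 19 15
dp:     1  2  3  4  5  6  7  8  9  5 10  8  6
At index 7 the value is 7.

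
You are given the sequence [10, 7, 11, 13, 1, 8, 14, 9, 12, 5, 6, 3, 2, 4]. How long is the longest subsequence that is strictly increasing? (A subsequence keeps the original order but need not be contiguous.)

4

Track the smallest tail for each achievable length (strict):
10 → extends → [10]
7 → replaces 10 → [7]
11 → extends → [7, 11]
13 → extends → [7, 11, 13]
1 → replaces 7 → [1, 11, 13]
8 → replaces 11 → [1, 8, 13]
14 → extends → [1, 8, 13, 14]
9 → replaces 13 → [1, 8, 9, 14]
12 → replaces 14 → [1, 8, 9, 12]
5 → replaces 8 → [1, 5, 9, 12]
6 → replaces 9 → [1, 5, 6, 12]
3 → replaces 5 → [1, 3, 6, 12]
2 → replaces 3 → [1, 2, 6, 12]
4 → replaces 6 → [1, 2, 4, 12]
Four tails, so the longest strictly increasing subsequence has length 4 (e.g. 10, 11, 13, 14).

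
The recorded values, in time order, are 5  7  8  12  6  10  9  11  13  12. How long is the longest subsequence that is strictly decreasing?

3

Negate each value so 'decreasing' becomes 'increasing', then run patience tails on the negated sequence:
-5 → extends → [-5]
-7 → replaces -5 → [-7]
-8 → replaces -7 → [-8]
-12 → replaces -8 → [-12]
-6 → extends → [-12, -6]
-10 → replaces -6 → [-12, -10]
-9 → extends → [-12, -10, -9]
-11 → replaces -10 → [-12, -11, -9]
-13 → replaces -12 → [-13, -11, -9]
-12 → replaces -11 → [-13, -12, -9]
Three tails, so the longest strictly decreasing subsequence of the original has length 3.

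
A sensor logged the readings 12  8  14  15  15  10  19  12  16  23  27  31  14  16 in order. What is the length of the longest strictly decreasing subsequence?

Let dp[i] be the longest strictly decreasing subsequence ending at i:
i:      1  2  3  4  5  6  7  8  9 10 11 12 13 14
a[i]:  12  8 14 15 15 10 19 12 16 23 27 31 14 16
dp:     1  2  1  1  1  2  1  2  2  1  1  1  3  2
Maximum is 3.

3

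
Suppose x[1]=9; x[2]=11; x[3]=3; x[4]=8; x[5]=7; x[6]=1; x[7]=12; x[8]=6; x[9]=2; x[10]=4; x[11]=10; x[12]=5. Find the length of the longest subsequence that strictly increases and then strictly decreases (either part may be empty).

inc[i] = longest strictly increasing subsequence ending at i; dec[i] = longest strictly decreasing subsequence starting at i:
i:      1  2  3  4  5  6  7  8  9 10 11 12
x[i]:   9 11  3  8  7  1 12  6  2  4 10  5
inc:    1  2  1  2  2  1  3  2  2  3  4  4
dec:    5  5  2  4  3  1  3  2  1  1  2  1
Best peak at i=2 (value 11): inc=2, dec=5, length 2+5−1 = 6.

6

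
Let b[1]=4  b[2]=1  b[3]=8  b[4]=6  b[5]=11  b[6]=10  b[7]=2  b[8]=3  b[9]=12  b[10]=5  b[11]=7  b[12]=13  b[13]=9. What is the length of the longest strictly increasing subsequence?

6

Track the smallest tail for each achievable length (strict):
4 → extends → [4]
1 → replaces 4 → [1]
8 → extends → [1, 8]
6 → replaces 8 → [1, 6]
11 → extends → [1, 6, 11]
10 → replaces 11 → [1, 6, 10]
2 → replaces 6 → [1, 2, 10]
3 → replaces 10 → [1, 2, 3]
12 → extends → [1, 2, 3, 12]
5 → replaces 12 → [1, 2, 3, 5]
7 → extends → [1, 2, 3, 5, 7]
13 → extends → [1, 2, 3, 5, 7, 13]
9 → replaces 13 → [1, 2, 3, 5, 7, 9]
Six tails, so the longest strictly increasing subsequence has length 6 (e.g. 1, 2, 3, 5, 7, 13).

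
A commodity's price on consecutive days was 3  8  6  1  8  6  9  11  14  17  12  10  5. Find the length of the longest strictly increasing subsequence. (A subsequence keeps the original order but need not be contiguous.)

7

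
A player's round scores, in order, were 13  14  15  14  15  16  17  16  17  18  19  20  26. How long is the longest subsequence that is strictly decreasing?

Let dp[i] be the longest strictly decreasing subsequence ending at i:
i:      1  2  3  4  5  6  7  8  9 10 11 12 13
a[i]:  13 14 15 14 15 16 17 16 17 18 19 20 26
dp:     1  1  1  2  1  1  1  2  1  1  1  1  1
Maximum is 2.

2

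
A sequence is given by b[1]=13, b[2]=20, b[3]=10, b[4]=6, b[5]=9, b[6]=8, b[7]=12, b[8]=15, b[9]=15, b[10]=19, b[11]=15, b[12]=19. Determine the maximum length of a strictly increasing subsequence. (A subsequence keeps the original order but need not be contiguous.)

5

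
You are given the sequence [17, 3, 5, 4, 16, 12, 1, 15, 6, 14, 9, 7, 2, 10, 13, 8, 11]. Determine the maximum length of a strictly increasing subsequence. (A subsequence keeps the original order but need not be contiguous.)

6

Track the smallest tail for each achievable length (strict):
17 → extends → [17]
3 → replaces 17 → [3]
5 → extends → [3, 5]
4 → replaces 5 → [3, 4]
16 → extends → [3, 4, 16]
12 → replaces 16 → [3, 4, 12]
1 → replaces 3 → [1, 4, 12]
15 → extends → [1, 4, 12, 15]
6 → replaces 12 → [1, 4, 6, 15]
14 → replaces 15 → [1, 4, 6, 14]
9 → replaces 14 → [1, 4, 6, 9]
7 → replaces 9 → [1, 4, 6, 7]
2 → replaces 4 → [1, 2, 6, 7]
10 → extends → [1, 2, 6, 7, 10]
13 → extends → [1, 2, 6, 7, 10, 13]
8 → replaces 10 → [1, 2, 6, 7, 8, 13]
11 → replaces 13 → [1, 2, 6, 7, 8, 11]
Six tails, so the longest strictly increasing subsequence has length 6 (e.g. 3, 5, 6, 9, 10, 13).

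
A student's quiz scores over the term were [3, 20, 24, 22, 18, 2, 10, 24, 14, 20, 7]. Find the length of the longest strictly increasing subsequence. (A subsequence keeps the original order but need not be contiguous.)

Track the smallest tail for each achievable length (strict):
3 → extends → [3]
20 → extends → [3, 20]
24 → extends → [3, 20, 24]
22 → replaces 24 → [3, 20, 22]
18 → replaces 20 → [3, 18, 22]
2 → replaces 3 → [2, 18, 22]
10 → replaces 18 → [2, 10, 22]
24 → extends → [2, 10, 22, 24]
14 → replaces 22 → [2, 10, 14, 24]
20 → replaces 24 → [2, 10, 14, 20]
7 → replaces 10 → [2, 7, 14, 20]
Four tails, so the longest strictly increasing subsequence has length 4 (e.g. 3, 20, 22, 24).

4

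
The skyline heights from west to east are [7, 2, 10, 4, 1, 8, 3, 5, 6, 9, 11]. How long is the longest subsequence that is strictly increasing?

6

Track the smallest tail for each achievable length (strict):
7 → extends → [7]
2 → replaces 7 → [2]
10 → extends → [2, 10]
4 → replaces 10 → [2, 4]
1 → replaces 2 → [1, 4]
8 → extends → [1, 4, 8]
3 → replaces 4 → [1, 3, 8]
5 → replaces 8 → [1, 3, 5]
6 → extends → [1, 3, 5, 6]
9 → extends → [1, 3, 5, 6, 9]
11 → extends → [1, 3, 5, 6, 9, 11]
Six tails, so the longest strictly increasing subsequence has length 6 (e.g. 2, 4, 5, 6, 9, 11).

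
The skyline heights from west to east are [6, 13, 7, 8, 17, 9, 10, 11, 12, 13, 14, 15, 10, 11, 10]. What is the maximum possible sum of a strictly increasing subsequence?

105

Let S[i] be the best sum of a strictly increasing subsequence ending at i:
i:       1   2   3   4   5   6   7   8   9  10  11  12  13  14  15
a[i]:    6  13   7   8  17   9  10  11  12  13  14  15  10  11  10
S:       6  19  13  21  38  30  40  51  63  76  90 105  40  51  40
Maximum is 105 (e.g. 6 + 7 + 8 + 9 + 10 + 11 + 12 + 13 + 14 + 15).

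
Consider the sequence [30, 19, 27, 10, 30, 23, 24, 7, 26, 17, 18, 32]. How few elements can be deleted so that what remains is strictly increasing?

Fewest deletions = n − (longest strictly increasing subsequence).
i:      1  2  3  4  5  6  7  8  9 10 11 12
a[i]:  30 19 27 10 30 23 24  7 26 17 18 32
dp:     1  1  2  1  3  2  3  1  4  2  3  5
max dp = 5, so deletions = 12 − 5 = 7.

7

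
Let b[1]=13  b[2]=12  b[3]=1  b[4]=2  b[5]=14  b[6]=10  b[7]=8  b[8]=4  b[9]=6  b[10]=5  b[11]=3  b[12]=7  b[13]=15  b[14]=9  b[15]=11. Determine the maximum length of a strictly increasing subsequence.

7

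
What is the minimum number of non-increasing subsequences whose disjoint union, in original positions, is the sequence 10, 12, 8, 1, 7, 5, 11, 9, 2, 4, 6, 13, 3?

The minimum number of non-increasing subsequences covering a sequence equals the length of its longest strictly increasing subsequence.
LIS length is 5 (e.g. 1, 2, 4, 6, 13), so 5 piles are needed.

5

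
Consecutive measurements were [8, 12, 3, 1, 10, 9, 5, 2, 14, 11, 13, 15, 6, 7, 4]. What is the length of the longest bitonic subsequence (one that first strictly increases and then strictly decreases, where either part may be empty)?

inc[i] = longest strictly increasing subsequence ending at i; dec[i] = longest strictly decreasing subsequence starting at i:
i:      1  2  3  4  5  6  7  8  9 10 11 12 13 14 15
a[i]:   8 12  3  1 10  9  5  2 14 11 13 15  6  7  4
inc:    1  2  1  1  2  2  2  2  3  3  4  5  3  4  3
dec:    3  5  2  1  4  3  2  1  4  3  3  3  2  2  1
Best peak at i=12 (value 15): inc=5, dec=3, length 5+3−1 = 7.

7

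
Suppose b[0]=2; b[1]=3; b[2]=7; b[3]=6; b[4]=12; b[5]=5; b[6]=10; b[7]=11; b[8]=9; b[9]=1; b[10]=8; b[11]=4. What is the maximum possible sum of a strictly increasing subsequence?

Let S[i] be the best sum of a strictly increasing subsequence ending at i:
i:      0  1  2  3  4  5  6  7  8  9 10 11
b[i]:   2  3  7  6 12  5 10 11  9  1  8  4
S:      2  5 12 11 24 10 22 33 21  1 20  9
Maximum is 33 (e.g. 2 + 3 + 7 + 10 + 11).

33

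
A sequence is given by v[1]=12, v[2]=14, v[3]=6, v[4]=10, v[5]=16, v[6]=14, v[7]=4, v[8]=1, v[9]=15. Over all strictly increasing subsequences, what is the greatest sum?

45

Let S[i] be the best sum of a strictly increasing subsequence ending at i:
i:      1  2  3  4  5  6  7  8  9
v[i]:  12 14  6 10 16 14  4  1 15
S:     12 26  6 16 42 30  4  1 45
Maximum is 45 (e.g. 6 + 10 + 14 + 15).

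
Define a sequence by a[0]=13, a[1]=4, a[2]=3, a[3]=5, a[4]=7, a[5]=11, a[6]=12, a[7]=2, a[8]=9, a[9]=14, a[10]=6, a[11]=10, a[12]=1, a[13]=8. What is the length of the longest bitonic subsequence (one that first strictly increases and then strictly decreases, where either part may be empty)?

inc[i] = longest strictly increasing subsequence ending at i; dec[i] = longest strictly decreasing subsequence starting at i:
i:      0  1  2  3  4  5  6  7  8  9 10 11 12 13
a[i]:  13  4  3  5  7 11 12  2  9 14  6 10  1  8
inc:    1  1  1  2  3  4  5  1  4  6  3  5  1  4
dec:    5  4  3  3  3  4  4  2  3  3  2  2  1  1
Best peak at i=6 (value 12): inc=5, dec=4, length 5+4−1 = 8.

8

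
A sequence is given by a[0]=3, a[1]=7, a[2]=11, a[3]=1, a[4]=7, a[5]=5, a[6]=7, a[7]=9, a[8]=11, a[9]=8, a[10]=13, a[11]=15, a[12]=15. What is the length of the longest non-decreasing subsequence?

Let dp[i] be the length of the longest such subsequence ending at index i:
i:      0  1  2  3  4  5  6  7  8  9 10 11 12
a[i]:   3  7 11  1  7  5  7  9 11  8 13 15 15
dp:     1  2  3  1  3  2  4  5  6  5  7  8  9
Maximum dp value is 9.

9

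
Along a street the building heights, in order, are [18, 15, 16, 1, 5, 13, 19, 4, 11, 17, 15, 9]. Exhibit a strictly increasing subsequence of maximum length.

1, 5, 13, 19

Patience tails give the LIS length; then backtrack through the dp parents:
18 → extends → [18]
15 → replaces 18 → [15]
16 → extends → [15, 16]
1 → replaces 15 → [1, 16]
5 → replaces 16 → [1, 5]
13 → extends → [1, 5, 13]
19 → extends → [1, 5, 13, 19]
4 → replaces 5 → [1, 4, 13, 19]
11 → replaces 13 → [1, 4, 11, 19]
17 → replaces 19 → [1, 4, 11, 17]
15 → replaces 17 → [1, 4, 11, 15]
9 → replaces 11 → [1, 4, 9, 15]
Length 4; one witness is 1, 5, 13, 19.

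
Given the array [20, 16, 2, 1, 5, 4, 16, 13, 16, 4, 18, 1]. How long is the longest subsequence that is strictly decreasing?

Let dp[i] be the longest strictly decreasing subsequence ending at i:
i:      1  2  3  4  5  6  7  8  9 10 11 12
a[i]:  20 16  2  1  5  4 16 13 16  4 18  1
dp:     1  2  3  4  3  4  2  3  2  4  2  5
Maximum is 5.

5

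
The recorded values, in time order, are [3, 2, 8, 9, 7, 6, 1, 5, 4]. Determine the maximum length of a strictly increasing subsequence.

3

Track the smallest tail for each achievable length (strict):
3 → extends → [3]
2 → replaces 3 → [2]
8 → extends → [2, 8]
9 → extends → [2, 8, 9]
7 → replaces 8 → [2, 7, 9]
6 → replaces 7 → [2, 6, 9]
1 → replaces 2 → [1, 6, 9]
5 → replaces 6 → [1, 5, 9]
4 → replaces 5 → [1, 4, 9]
Three tails, so the longest strictly increasing subsequence has length 3 (e.g. 3, 8, 9).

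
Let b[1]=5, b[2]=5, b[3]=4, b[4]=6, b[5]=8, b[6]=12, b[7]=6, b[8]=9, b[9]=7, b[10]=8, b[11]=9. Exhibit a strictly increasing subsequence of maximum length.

Patience tails give the LIS length; then backtrack through the dp parents:
5 → extends → [5]
5 → already a tail → [5]
4 → replaces 5 → [4]
6 → extends → [4, 6]
8 → extends → [4, 6, 8]
12 → extends → [4, 6, 8, 12]
6 → already a tail → [4, 6, 8, 12]
9 → replaces 12 → [4, 6, 8, 9]
7 → replaces 8 → [4, 6, 7, 9]
8 → replaces 9 → [4, 6, 7, 8]
9 → extends → [4, 6, 7, 8, 9]
Length 5; one witness is 5, 6, 7, 8, 9.

5, 6, 7, 8, 9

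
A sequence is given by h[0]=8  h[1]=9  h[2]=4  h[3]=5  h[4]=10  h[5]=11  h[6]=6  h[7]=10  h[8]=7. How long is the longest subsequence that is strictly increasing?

Track the smallest tail for each achievable length (strict):
8 → extends → [8]
9 → extends → [8, 9]
4 → replaces 8 → [4, 9]
5 → replaces 9 → [4, 5]
10 → extends → [4, 5, 10]
11 → extends → [4, 5, 10, 11]
6 → replaces 10 → [4, 5, 6, 11]
10 → replaces 11 → [4, 5, 6, 10]
7 → replaces 10 → [4, 5, 6, 7]
Four tails, so the longest strictly increasing subsequence has length 4 (e.g. 8, 9, 10, 11).

4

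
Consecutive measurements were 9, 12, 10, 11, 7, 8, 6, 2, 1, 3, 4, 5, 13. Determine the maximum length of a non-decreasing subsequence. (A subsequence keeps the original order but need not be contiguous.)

Track the smallest tail for each achievable length (allowing ties):
9 → extends → [9]
12 → extends → [9, 12]
10 → replaces 12 → [9, 10]
11 → extends → [9, 10, 11]
7 → replaces 9 → [7, 10, 11]
8 → replaces 10 → [7, 8, 11]
6 → replaces 7 → [6, 8, 11]
2 → replaces 6 → [2, 8, 11]
1 → replaces 2 → [1, 8, 11]
3 → replaces 8 → [1, 3, 11]
4 → replaces 11 → [1, 3, 4]
5 → extends → [1, 3, 4, 5]
13 → extends → [1, 3, 4, 5, 13]
Five tails, so the longest non-decreasing subsequence has length 5 (e.g. 2, 3, 4, 5, 13).

5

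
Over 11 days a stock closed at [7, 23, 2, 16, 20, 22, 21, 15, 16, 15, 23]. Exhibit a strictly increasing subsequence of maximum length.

7, 16, 20, 22, 23

Patience tails give the LIS length; then backtrack through the dp parents:
7 → extends → [7]
23 → extends → [7, 23]
2 → replaces 7 → [2, 23]
16 → replaces 23 → [2, 16]
20 → extends → [2, 16, 20]
22 → extends → [2, 16, 20, 22]
21 → replaces 22 → [2, 16, 20, 21]
15 → replaces 16 → [2, 15, 20, 21]
16 → replaces 20 → [2, 15, 16, 21]
15 → already a tail → [2, 15, 16, 21]
23 → extends → [2, 15, 16, 21, 23]
Length 5; one witness is 7, 16, 20, 22, 23.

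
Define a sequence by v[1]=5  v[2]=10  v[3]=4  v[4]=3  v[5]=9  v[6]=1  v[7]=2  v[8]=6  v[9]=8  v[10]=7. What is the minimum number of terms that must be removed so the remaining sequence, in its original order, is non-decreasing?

6

Fewest deletions = n − (longest non-decreasing subsequence).
Patience tails:
5 → extends → [5]
10 → extends → [5, 10]
4 → replaces 5 → [4, 10]
3 → replaces 4 → [3, 10]
9 → replaces 10 → [3, 9]
1 → replaces 3 → [1, 9]
2 → replaces 9 → [1, 2]
6 → extends → [1, 2, 6]
8 → extends → [1, 2, 6, 8]
7 → replaces 8 → [1, 2, 6, 7]
Longest non-decreasing subsequence has length 4, so deletions = 10 − 4 = 6.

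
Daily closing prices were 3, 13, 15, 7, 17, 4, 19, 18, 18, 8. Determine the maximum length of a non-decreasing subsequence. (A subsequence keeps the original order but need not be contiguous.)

6

Track the smallest tail for each achievable length (allowing ties):
3 → extends → [3]
13 → extends → [3, 13]
15 → extends → [3, 13, 15]
7 → replaces 13 → [3, 7, 15]
17 → extends → [3, 7, 15, 17]
4 → replaces 7 → [3, 4, 15, 17]
19 → extends → [3, 4, 15, 17, 19]
18 → replaces 19 → [3, 4, 15, 17, 18]
18 → extends → [3, 4, 15, 17, 18, 18]
8 → replaces 15 → [3, 4, 8, 17, 18, 18]
Six tails, so the longest non-decreasing subsequence has length 6 (e.g. 3, 13, 15, 17, 18, 18).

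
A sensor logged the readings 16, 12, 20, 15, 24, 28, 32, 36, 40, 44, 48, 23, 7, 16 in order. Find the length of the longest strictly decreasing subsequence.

Negate each value so 'decreasing' becomes 'increasing', then run patience tails on the negated sequence:
-16 → extends → [-16]
-12 → extends → [-16, -12]
-20 → replaces -16 → [-20, -12]
-15 → replaces -12 → [-20, -15]
-24 → replaces -20 → [-24, -15]
-28 → replaces -24 → [-28, -15]
-32 → replaces -28 → [-32, -15]
-36 → replaces -32 → [-36, -15]
-40 → replaces -36 → [-40, -15]
-44 → replaces -40 → [-44, -15]
-48 → replaces -44 → [-48, -15]
-23 → replaces -15 → [-48, -23]
-7 → extends → [-48, -23, -7]
-16 → replaces -7 → [-48, -23, -16]
Three tails, so the longest strictly decreasing subsequence of the original has length 3.

3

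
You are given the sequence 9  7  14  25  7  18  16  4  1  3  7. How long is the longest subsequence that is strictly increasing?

Track the smallest tail for each achievable length (strict):
9 → extends → [9]
7 → replaces 9 → [7]
14 → extends → [7, 14]
25 → extends → [7, 14, 25]
7 → already a tail → [7, 14, 25]
18 → replaces 25 → [7, 14, 18]
16 → replaces 18 → [7, 14, 16]
4 → replaces 7 → [4, 14, 16]
1 → replaces 4 → [1, 14, 16]
3 → replaces 14 → [1, 3, 16]
7 → replaces 16 → [1, 3, 7]
Three tails, so the longest strictly increasing subsequence has length 3 (e.g. 9, 14, 25).

3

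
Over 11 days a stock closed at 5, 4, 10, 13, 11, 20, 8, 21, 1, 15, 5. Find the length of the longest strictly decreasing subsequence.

4

Negate each value so 'decreasing' becomes 'increasing', then run patience tails on the negated sequence:
-5 → extends → [-5]
-4 → extends → [-5, -4]
-10 → replaces -5 → [-10, -4]
-13 → replaces -10 → [-13, -4]
-11 → replaces -4 → [-13, -11]
-20 → replaces -13 → [-20, -11]
-8 → extends → [-20, -11, -8]
-21 → replaces -20 → [-21, -11, -8]
-1 → extends → [-21, -11, -8, -1]
-15 → replaces -11 → [-21, -15, -8, -1]
-5 → replaces -1 → [-21, -15, -8, -5]
Four tails, so the longest strictly decreasing subsequence of the original has length 4.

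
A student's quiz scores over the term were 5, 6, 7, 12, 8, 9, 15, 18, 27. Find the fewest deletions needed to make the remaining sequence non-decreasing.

Fewest deletions = n − (longest non-decreasing subsequence).
i:      1  2  3  4  5  6  7  8  9
a[i]:   5  6  7 12  8  9 15 18 27
dp:     1  2  3  4  4  5  6  7  8
max dp = 8, so deletions = 9 − 8 = 1.

1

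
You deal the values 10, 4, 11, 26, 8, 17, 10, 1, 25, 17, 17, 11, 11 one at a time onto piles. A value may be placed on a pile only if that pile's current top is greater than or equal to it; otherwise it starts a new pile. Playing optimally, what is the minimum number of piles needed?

4

The minimum number of non-increasing subsequences covering a sequence equals the length of its longest strictly increasing subsequence.
LIS length is 4 (e.g. 10, 11, 17, 25), so 4 piles are needed.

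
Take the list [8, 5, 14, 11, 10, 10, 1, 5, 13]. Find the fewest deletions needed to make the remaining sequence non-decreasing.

5

Fewest deletions = n − (longest non-decreasing subsequence).
i:      1  2  3  4  5  6  7  8  9
a[i]:   8  5 14 11 10 10  1  5 13
dp:     1  1  2  2  2  3  1  2  4
max dp = 4, so deletions = 9 − 4 = 5.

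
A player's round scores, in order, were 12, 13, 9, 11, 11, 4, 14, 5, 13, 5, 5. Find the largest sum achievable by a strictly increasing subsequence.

39

Let S[i] be the best sum of a strictly increasing subsequence ending at i:
i:      1  2  3  4  5  6  7  8  9 10 11
a[i]:  12 13  9 11 11  4 14  5 13  5  5
S:     12 25  9 20 20  4 39  9 33  9  9
Maximum is 39 (e.g. 12 + 13 + 14).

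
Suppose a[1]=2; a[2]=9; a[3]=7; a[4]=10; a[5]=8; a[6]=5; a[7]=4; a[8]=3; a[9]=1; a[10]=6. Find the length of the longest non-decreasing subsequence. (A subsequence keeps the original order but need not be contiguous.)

Let dp[i] be the length of the longest such subsequence ending at index i:
i:      1  2  3  4  5  6  7  8  9 10
a[i]:   2  9  7 10  8  5  4  3  1  6
dp:     1  2  2  3  3  2  2  2  1  3
Maximum dp value is 3.

3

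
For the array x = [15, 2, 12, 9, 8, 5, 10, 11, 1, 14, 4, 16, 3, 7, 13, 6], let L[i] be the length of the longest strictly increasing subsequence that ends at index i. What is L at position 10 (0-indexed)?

2

dp[i] = 1 + max{dp[j] : j<i, x[j]<x[i]} (or 1 if no such j):
i:      0  1  2  3  4  5  6  7  8  9 10 11 12 13 14 15
x[i]:  15  2 12  9  8  5 10 11  1 14  4 16  3  7 13  6
dp:     1  1  2  2  2  2  3  4  1  5  2  6  2  3  5  3
At index 10 the value is 2.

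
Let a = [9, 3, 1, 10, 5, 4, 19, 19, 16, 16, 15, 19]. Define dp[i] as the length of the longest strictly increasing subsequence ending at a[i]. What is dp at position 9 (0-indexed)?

3

dp[i] = 1 + max{dp[j] : j<i, a[j]<a[i]} (or 1 if no such j):
i:      0  1  2  3  4  5  6  7  8  9 10 11
a[i]:   9  3  1 10  5  4 19 19 16 16 15 19
dp:     1  1  1  2  2  2  3  3  3  3  3  4
At index 9 the value is 3.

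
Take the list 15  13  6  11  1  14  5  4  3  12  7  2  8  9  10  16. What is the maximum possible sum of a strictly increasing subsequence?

56

Let S[i] be the best sum of a strictly increasing subsequence ending at i:
i:      1  2  3  4  5  6  7  8  9 10 11 12 13 14 15 16
a[i]:  15 13  6 11  1 14  5  4  3 12  7  2  8  9 10 16
S:     15 13  6 17  1 31  6  5  4 29 13  3 21 30 40 56
Maximum is 56 (e.g. 1 + 5 + 7 + 8 + 9 + 10 + 16).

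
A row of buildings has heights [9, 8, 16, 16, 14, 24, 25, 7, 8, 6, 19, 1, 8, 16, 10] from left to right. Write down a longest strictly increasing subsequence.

9, 16, 24, 25

Patience tails give the LIS length; then backtrack through the dp parents:
9 → extends → [9]
8 → replaces 9 → [8]
16 → extends → [8, 16]
16 → already a tail → [8, 16]
14 → replaces 16 → [8, 14]
24 → extends → [8, 14, 24]
25 → extends → [8, 14, 24, 25]
7 → replaces 8 → [7, 14, 24, 25]
8 → replaces 14 → [7, 8, 24, 25]
6 → replaces 7 → [6, 8, 24, 25]
19 → replaces 24 → [6, 8, 19, 25]
1 → replaces 6 → [1, 8, 19, 25]
8 → already a tail → [1, 8, 19, 25]
16 → replaces 19 → [1, 8, 16, 25]
10 → replaces 16 → [1, 8, 10, 25]
Length 4; one witness is 9, 16, 24, 25.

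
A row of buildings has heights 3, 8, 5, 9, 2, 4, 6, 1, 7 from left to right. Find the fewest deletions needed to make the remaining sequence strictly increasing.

5

Fewest deletions = n − (longest strictly increasing subsequence).
Patience tails:
3 → extends → [3]
8 → extends → [3, 8]
5 → replaces 8 → [3, 5]
9 → extends → [3, 5, 9]
2 → replaces 3 → [2, 5, 9]
4 → replaces 5 → [2, 4, 9]
6 → replaces 9 → [2, 4, 6]
1 → replaces 2 → [1, 4, 6]
7 → extends → [1, 4, 6, 7]
Longest strictly increasing subsequence has length 4, so deletions = 9 − 4 = 5.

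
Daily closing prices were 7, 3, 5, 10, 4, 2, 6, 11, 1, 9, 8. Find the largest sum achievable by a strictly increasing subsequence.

29

Let S[i] be the best sum of a strictly increasing subsequence ending at i:
i:      1  2  3  4  5  6  7  8  9 10 11
a[i]:   7  3  5 10  4  2  6 11  1  9  8
S:      7  3  8 18  7  2 14 29  1 23 22
Maximum is 29 (e.g. 3 + 5 + 10 + 11).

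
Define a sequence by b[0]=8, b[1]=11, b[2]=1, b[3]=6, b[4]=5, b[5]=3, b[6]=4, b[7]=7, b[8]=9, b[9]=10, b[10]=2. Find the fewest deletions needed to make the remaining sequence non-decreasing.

5

Fewest deletions = n − (longest non-decreasing subsequence).
i:      0  1  2  3  4  5  6  7  8  9 10
b[i]:   8 11  1  6  5  3  4  7  9 10  2
dp:     1  2  1  2  2  2  3  4  5  6  2
max dp = 6, so deletions = 11 − 6 = 5.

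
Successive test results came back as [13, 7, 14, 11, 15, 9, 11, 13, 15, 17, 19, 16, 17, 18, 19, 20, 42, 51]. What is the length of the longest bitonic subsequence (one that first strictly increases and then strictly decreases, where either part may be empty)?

inc[i] = longest strictly increasing subsequence ending at i; dec[i] = longest strictly decreasing subsequence starting at i:
i:      1  2  3  4  5  6  7  8  9 10 11 12 13 14 15 16 17 18
a[i]:  13  7 14 11 15  9 11 13 15 17 19 16 17 18 19 20 42 51
inc:    1  1  2  2  3  2  3  4  5  6  7  6  7  8  9 10 11 12
dec:    3  1  3  2  2  1  1  1  1  2  2  1  1  1  1  1  1  1
Best peak at i=18 (value 51): inc=12, dec=1, length 12+1−1 = 12.

12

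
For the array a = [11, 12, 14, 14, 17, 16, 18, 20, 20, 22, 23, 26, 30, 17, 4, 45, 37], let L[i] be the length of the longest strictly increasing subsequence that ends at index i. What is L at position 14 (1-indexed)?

dp[i] = 1 + max{dp[j] : j<i, a[j]<a[i]} (or 1 if no such j):
i:      1  2  3  4  5  6  7  8  9 10 11 12 13 14 15 16 17
a[i]:  11 12 14 14 17 16 18 20 20 22 23 26 30 17  4 45 37
dp:     1  2  3  3  4  4  5  6  6  7  8  9 10  5  1 11 11
At index 14 the value is 5.

5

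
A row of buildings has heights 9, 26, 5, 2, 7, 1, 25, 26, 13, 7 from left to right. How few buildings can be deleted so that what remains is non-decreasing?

Fewest deletions = n − (longest non-decreasing subsequence).
i:      1  2  3  4  5  6  7  8  9 10
a[i]:   9 26  5  2  7  1 25 26 13  7
dp:     1  2  1  1  2  1  3  4  3  3
max dp = 4, so deletions = 10 − 4 = 6.

6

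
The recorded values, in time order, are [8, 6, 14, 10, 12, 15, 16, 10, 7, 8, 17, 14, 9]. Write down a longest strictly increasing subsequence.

8, 10, 12, 15, 16, 17

Patience tails give the LIS length; then backtrack through the dp parents:
8 → extends → [8]
6 → replaces 8 → [6]
14 → extends → [6, 14]
10 → replaces 14 → [6, 10]
12 → extends → [6, 10, 12]
15 → extends → [6, 10, 12, 15]
16 → extends → [6, 10, 12, 15, 16]
10 → already a tail → [6, 10, 12, 15, 16]
7 → replaces 10 → [6, 7, 12, 15, 16]
8 → replaces 12 → [6, 7, 8, 15, 16]
17 → extends → [6, 7, 8, 15, 16, 17]
14 → replaces 15 → [6, 7, 8, 14, 16, 17]
9 → replaces 14 → [6, 7, 8, 9, 16, 17]
Length 6; one witness is 8, 10, 12, 15, 16, 17.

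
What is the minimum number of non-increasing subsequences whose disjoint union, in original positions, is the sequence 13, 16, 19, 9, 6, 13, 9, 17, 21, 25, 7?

Place each on the leftmost legal pile:
13 → new pile 1 (tops now [13])
16 → new pile 2 (tops now [13, 16])
19 → new pile 3 (tops now [13, 16, 19])
9 → pile 1 (tops now [9, 16, 19])
6 → pile 1 (tops now [6, 16, 19])
13 → pile 2 (tops now [6, 13, 19])
9 → pile 2 (tops now [6, 9, 19])
17 → pile 3 (tops now [6, 9, 17])
21 → new pile 4 (tops now [6, 9, 17, 21])
25 → new pile 5 (tops now [6, 9, 17, 21, 25])
7 → pile 2 (tops now [6, 7, 17, 21, 25])
Five piles.

5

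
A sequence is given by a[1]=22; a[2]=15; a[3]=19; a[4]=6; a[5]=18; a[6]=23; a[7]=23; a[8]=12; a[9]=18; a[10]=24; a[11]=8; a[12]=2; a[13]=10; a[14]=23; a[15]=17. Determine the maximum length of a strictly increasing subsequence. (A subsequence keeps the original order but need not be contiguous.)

Track the smallest tail for each achievable length (strict):
22 → extends → [22]
15 → replaces 22 → [15]
19 → extends → [15, 19]
6 → replaces 15 → [6, 19]
18 → replaces 19 → [6, 18]
23 → extends → [6, 18, 23]
23 → already a tail → [6, 18, 23]
12 → replaces 18 → [6, 12, 23]
18 → replaces 23 → [6, 12, 18]
24 → extends → [6, 12, 18, 24]
8 → replaces 12 → [6, 8, 18, 24]
2 → replaces 6 → [2, 8, 18, 24]
10 → replaces 18 → [2, 8, 10, 24]
23 → replaces 24 → [2, 8, 10, 23]
17 → replaces 23 → [2, 8, 10, 17]
Four tails, so the longest strictly increasing subsequence has length 4 (e.g. 15, 19, 23, 24).

4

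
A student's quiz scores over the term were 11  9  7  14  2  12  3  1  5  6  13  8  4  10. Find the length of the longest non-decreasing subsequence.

6

Track the smallest tail for each achievable length (allowing ties):
11 → extends → [11]
9 → replaces 11 → [9]
7 → replaces 9 → [7]
14 → extends → [7, 14]
2 → replaces 7 → [2, 14]
12 → replaces 14 → [2, 12]
3 → replaces 12 → [2, 3]
1 → replaces 2 → [1, 3]
5 → extends → [1, 3, 5]
6 → extends → [1, 3, 5, 6]
13 → extends → [1, 3, 5, 6, 13]
8 → replaces 13 → [1, 3, 5, 6, 8]
4 → replaces 5 → [1, 3, 4, 6, 8]
10 → extends → [1, 3, 4, 6, 8, 10]
Six tails, so the longest non-decreasing subsequence has length 6 (e.g. 2, 3, 5, 6, 8, 10).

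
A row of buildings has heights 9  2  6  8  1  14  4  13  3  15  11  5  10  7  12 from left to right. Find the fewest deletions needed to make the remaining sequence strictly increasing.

10

Fewest deletions = n − (longest strictly increasing subsequence).
Patience tails:
9 → extends → [9]
2 → replaces 9 → [2]
6 → extends → [2, 6]
8 → extends → [2, 6, 8]
1 → replaces 2 → [1, 6, 8]
14 → extends → [1, 6, 8, 14]
4 → replaces 6 → [1, 4, 8, 14]
13 → replaces 14 → [1, 4, 8, 13]
3 → replaces 4 → [1, 3, 8, 13]
15 → extends → [1, 3, 8, 13, 15]
11 → replaces 13 → [1, 3, 8, 11, 15]
5 → replaces 8 → [1, 3, 5, 11, 15]
10 → replaces 11 → [1, 3, 5, 10, 15]
7 → replaces 10 → [1, 3, 5, 7, 15]
12 → replaces 15 → [1, 3, 5, 7, 12]
Longest strictly increasing subsequence has length 5, so deletions = 15 − 5 = 10.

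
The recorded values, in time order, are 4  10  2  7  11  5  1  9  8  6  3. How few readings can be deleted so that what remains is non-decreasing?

Fewest deletions = n − (longest non-decreasing subsequence).
Patience tails:
4 → extends → [4]
10 → extends → [4, 10]
2 → replaces 4 → [2, 10]
7 → replaces 10 → [2, 7]
11 → extends → [2, 7, 11]
5 → replaces 7 → [2, 5, 11]
1 → replaces 2 → [1, 5, 11]
9 → replaces 11 → [1, 5, 9]
8 → replaces 9 → [1, 5, 8]
6 → replaces 8 → [1, 5, 6]
3 → replaces 5 → [1, 3, 6]
Longest non-decreasing subsequence has length 3, so deletions = 11 − 3 = 8.

8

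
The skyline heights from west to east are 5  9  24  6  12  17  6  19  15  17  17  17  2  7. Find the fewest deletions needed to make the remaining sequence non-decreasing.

Fewest deletions = n − (longest non-decreasing subsequence).
i:      1  2  3  4  5  6  7  8  9 10 11 12 13 14
a[i]:   5  9 24  6 12 17  6 19 15 17 17 17  2  7
dp:     1  2  3  2  3  4  3  5  4  5  6  7  1  4
max dp = 7, so deletions = 14 − 7 = 7.

7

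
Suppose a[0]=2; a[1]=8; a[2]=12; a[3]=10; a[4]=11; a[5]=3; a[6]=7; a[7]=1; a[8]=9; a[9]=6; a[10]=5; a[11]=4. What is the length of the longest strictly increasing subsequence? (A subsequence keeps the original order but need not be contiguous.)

Let dp[i] be the length of the longest such subsequence ending at index i:
i:      0  1  2  3  4  5  6  7  8  9 10 11
a[i]:   2  8 12 10 11  3  7  1  9  6  5  4
dp:     1  2  3  3  4  2  3  1  4  3  3  3
Maximum dp value is 4.

4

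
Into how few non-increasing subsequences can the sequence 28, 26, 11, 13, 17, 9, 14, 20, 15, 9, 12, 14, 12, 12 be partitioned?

4

Place each on the leftmost legal pile:
28 → new pile 1 (tops now [28])
26 → pile 1 (tops now [26])
11 → pile 1 (tops now [11])
13 → new pile 2 (tops now [11, 13])
17 → new pile 3 (tops now [11, 13, 17])
9 → pile 1 (tops now [9, 13, 17])
14 → pile 3 (tops now [9, 13, 14])
20 → new pile 4 (tops now [9, 13, 14, 20])
15 → pile 4 (tops now [9, 13, 14, 15])
9 → pile 1 (tops now [9, 13, 14, 15])
12 → pile 2 (tops now [9, 12, 14, 15])
14 → pile 3 (tops now [9, 12, 14, 15])
12 → pile 2 (tops now [9, 12, 14, 15])
12 → pile 2 (tops now [9, 12, 14, 15])
Four piles.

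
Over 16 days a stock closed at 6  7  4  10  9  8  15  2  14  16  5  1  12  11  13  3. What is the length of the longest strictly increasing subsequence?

Track the smallest tail for each achievable length (strict):
6 → extends → [6]
7 → extends → [6, 7]
4 → replaces 6 → [4, 7]
10 → extends → [4, 7, 10]
9 → replaces 10 → [4, 7, 9]
8 → replaces 9 → [4, 7, 8]
15 → extends → [4, 7, 8, 15]
2 → replaces 4 → [2, 7, 8, 15]
14 → replaces 15 → [2, 7, 8, 14]
16 → extends → [2, 7, 8, 14, 16]
5 → replaces 7 → [2, 5, 8, 14, 16]
1 → replaces 2 → [1, 5, 8, 14, 16]
12 → replaces 14 → [1, 5, 8, 12, 16]
11 → replaces 12 → [1, 5, 8, 11, 16]
13 → replaces 16 → [1, 5, 8, 11, 13]
3 → replaces 5 → [1, 3, 8, 11, 13]
Five tails, so the longest strictly increasing subsequence has length 5 (e.g. 6, 7, 10, 15, 16).

5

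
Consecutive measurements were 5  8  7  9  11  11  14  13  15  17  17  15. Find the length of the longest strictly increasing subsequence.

7

Let dp[i] be the length of the longest such subsequence ending at index i:
i:      1  2  3  4  5  6  7  8  9 10 11 12
a[i]:   5  8  7  9 11 11 14 13 15 17 17 15
dp:     1  2  2  3  4  4  5  5  6  7  7  6
Maximum dp value is 7.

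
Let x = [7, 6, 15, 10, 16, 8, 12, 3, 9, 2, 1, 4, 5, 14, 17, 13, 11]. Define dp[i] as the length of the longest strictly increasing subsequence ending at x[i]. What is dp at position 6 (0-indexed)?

3

dp[i] = 1 + max{dp[j] : j<i, x[j]<x[i]} (or 1 if no such j):
i:      0  1  2  3  4  5  6  7  8  9 10 11 12 13 14 15 16
x[i]:   7  6 15 10 16  8 12  3  9  2  1  4  5 14 17 13 11
dp:     1  1  2  2  3  2  3  1  3  1  1  2  3  4  5  4  4
At index 6 the value is 3.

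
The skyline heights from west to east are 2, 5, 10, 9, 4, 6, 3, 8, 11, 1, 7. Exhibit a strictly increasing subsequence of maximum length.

2, 5, 6, 8, 11

Patience tails give the LIS length; then backtrack through the dp parents:
2 → extends → [2]
5 → extends → [2, 5]
10 → extends → [2, 5, 10]
9 → replaces 10 → [2, 5, 9]
4 → replaces 5 → [2, 4, 9]
6 → replaces 9 → [2, 4, 6]
3 → replaces 4 → [2, 3, 6]
8 → extends → [2, 3, 6, 8]
11 → extends → [2, 3, 6, 8, 11]
1 → replaces 2 → [1, 3, 6, 8, 11]
7 → replaces 8 → [1, 3, 6, 7, 11]
Length 5; one witness is 2, 5, 6, 8, 11.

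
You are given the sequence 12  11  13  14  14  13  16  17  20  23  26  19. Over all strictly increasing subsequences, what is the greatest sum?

141

Let S[i] be the best sum of a strictly increasing subsequence ending at i:
i:       1   2   3   4   5   6   7   8   9  10  11  12
a[i]:   12  11  13  14  14  13  16  17  20  23  26  19
S:      12  11  25  39  39  25  55  72  92 115 141  91
Maximum is 141 (e.g. 12 + 13 + 14 + 16 + 17 + 20 + 23 + 26).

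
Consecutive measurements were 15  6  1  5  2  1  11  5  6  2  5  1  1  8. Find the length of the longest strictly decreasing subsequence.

Let dp[i] be the longest strictly decreasing subsequence ending at i:
i:      1  2  3  4  5  6  7  8  9 10 11 12 13 14
a[i]:  15  6  1  5  2  1 11  5  6  2  5  1  1  8
dp:     1  2  3  3  4  5  2  3  3  4  4  5  5  3
Maximum is 5.

5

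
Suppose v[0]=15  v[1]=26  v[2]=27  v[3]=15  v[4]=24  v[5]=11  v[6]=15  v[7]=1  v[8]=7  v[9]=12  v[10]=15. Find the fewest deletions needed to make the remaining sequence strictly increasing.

Fewest deletions = n − (longest strictly increasing subsequence).
Patience tails:
15 → extends → [15]
26 → extends → [15, 26]
27 → extends → [15, 26, 27]
15 → already a tail → [15, 26, 27]
24 → replaces 26 → [15, 24, 27]
11 → replaces 15 → [11, 24, 27]
15 → replaces 24 → [11, 15, 27]
1 → replaces 11 → [1, 15, 27]
7 → replaces 15 → [1, 7, 27]
12 → replaces 27 → [1, 7, 12]
15 → extends → [1, 7, 12, 15]
Longest strictly increasing subsequence has length 4, so deletions = 11 − 4 = 7.

7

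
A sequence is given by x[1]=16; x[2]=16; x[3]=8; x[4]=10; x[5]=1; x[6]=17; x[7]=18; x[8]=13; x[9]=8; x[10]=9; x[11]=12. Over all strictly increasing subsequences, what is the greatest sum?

Let S[i] be the best sum of a strictly increasing subsequence ending at i:
i:      1  2  3  4  5  6  7  8  9 10 11
x[i]:  16 16  8 10  1 17 18 13  8  9 12
S:     16 16  8 18  1 35 53 31  9 18 30
Maximum is 53 (e.g. 8 + 10 + 17 + 18).

53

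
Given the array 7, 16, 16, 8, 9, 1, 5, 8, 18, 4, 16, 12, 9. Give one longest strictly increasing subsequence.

Patience tails give the LIS length; then backtrack through the dp parents:
7 → extends → [7]
16 → extends → [7, 16]
16 → already a tail → [7, 16]
8 → replaces 16 → [7, 8]
9 → extends → [7, 8, 9]
1 → replaces 7 → [1, 8, 9]
5 → replaces 8 → [1, 5, 9]
8 → replaces 9 → [1, 5, 8]
18 → extends → [1, 5, 8, 18]
4 → replaces 5 → [1, 4, 8, 18]
16 → replaces 18 → [1, 4, 8, 16]
12 → replaces 16 → [1, 4, 8, 12]
9 → replaces 12 → [1, 4, 8, 9]
Length 4; one witness is 7, 8, 9, 18.

7, 8, 9, 18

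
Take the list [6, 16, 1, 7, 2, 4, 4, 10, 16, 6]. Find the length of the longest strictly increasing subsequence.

5

Track the smallest tail for each achievable length (strict):
6 → extends → [6]
16 → extends → [6, 16]
1 → replaces 6 → [1, 16]
7 → replaces 16 → [1, 7]
2 → replaces 7 → [1, 2]
4 → extends → [1, 2, 4]
4 → already a tail → [1, 2, 4]
10 → extends → [1, 2, 4, 10]
16 → extends → [1, 2, 4, 10, 16]
6 → replaces 10 → [1, 2, 4, 6, 16]
Five tails, so the longest strictly increasing subsequence has length 5 (e.g. 1, 2, 4, 10, 16).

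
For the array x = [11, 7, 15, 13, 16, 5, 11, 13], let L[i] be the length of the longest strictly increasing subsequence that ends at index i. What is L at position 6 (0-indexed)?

2

dp[i] = 1 + max{dp[j] : j<i, x[j]<x[i]} (or 1 if no such j):
i:      0  1  2  3  4  5  6  7
x[i]:  11  7 15 13 16  5 11 13
dp:     1  1  2  2  3  1  2  3
At index 6 the value is 2.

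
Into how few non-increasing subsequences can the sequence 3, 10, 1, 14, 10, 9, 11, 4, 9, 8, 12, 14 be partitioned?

Place each on the leftmost legal pile:
3 → new pile 1 (tops now [3])
10 → new pile 2 (tops now [3, 10])
1 → pile 1 (tops now [1, 10])
14 → new pile 3 (tops now [1, 10, 14])
10 → pile 2 (tops now [1, 10, 14])
9 → pile 2 (tops now [1, 9, 14])
11 → pile 3 (tops now [1, 9, 11])
4 → pile 2 (tops now [1, 4, 11])
9 → pile 3 (tops now [1, 4, 9])
8 → pile 3 (tops now [1, 4, 8])
12 → new pile 4 (tops now [1, 4, 8, 12])
14 → new pile 5 (tops now [1, 4, 8, 12, 14])
Five piles.

5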